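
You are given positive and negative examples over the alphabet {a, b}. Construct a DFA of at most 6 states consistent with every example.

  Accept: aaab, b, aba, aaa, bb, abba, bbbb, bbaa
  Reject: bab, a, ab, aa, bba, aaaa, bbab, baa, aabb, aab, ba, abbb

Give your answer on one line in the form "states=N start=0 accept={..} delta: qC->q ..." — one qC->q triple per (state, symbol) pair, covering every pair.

Fold the examples into a partial DFA from state 0: repeatedly fix the first undefined (state, symbol) met by the shortest-then-alphabetical prefix, trying targets in increasing order and rejecting any under which an Accept and a Reject string meet in one state with the same remainder; add a state when all current targets are rejected. Accepting states are where Accept strings end.
a: 0a undefined. 0a->0: no, aaab/ab meet in 0 with "b" left. Open state 1: 0a->1.
b: 0b undefined. 0b->0: no, bbaa/aa meet in 1 with "a" left. 0b->1: no, b/a meet in 1. Open state 2: 0b->2.
aa: 1a undefined. 1a->0: no, aaab/ab meet in 1 with "b" left. 1a->1: no, aaab/ab meet in 1 with "b" left. 1a->2: no, aaab/bab meet in 2 with "ab" left. Open state 3: 1a->3.
ab: 1b undefined. 1b->0: no, aba/a meet in 1. 1b->1: no, aba/aa meet in 3. 1b->2: no, b/ab meet in 2. 1b->3: ok.
ba: 2a undefined. 2a->0: no, b/bab meet in 2. 2a->1: ok.
bb: 2b undefined. 2b->0: no, bbaa/bab meet in 3. 2b->1: no, bb/a meet in 1. 2b->2: no, bbaa/bab meet in 3. 2b->3: no, aaab/bbab meet in 3 with "ab" left. Open state 4: 2b->4.
aaa: 3a undefined. 3a->0: ok.
aab: 3b undefined. 3b->0: no, aaab/aabb meet in 2. 3b->1: no, abba/bab meet in 3. 3b->2: no, aaab/aab meet in 2. 3b->3: ok.
bba: 4a undefined. 4a->0: no, aaab/bbab meet in 2. 4a->1: no, bbaa/bab meet in 3. 4a->2: no, aaab/bba meet in 2. 4a->3: ok.
bbb: 4b undefined. 4b->0: ok.
All examples now run through 5 states with every (state, symbol) defined. Accept strings end in {0,2,4}, Reject strings end in {1,3}; accept={0,2,4}.

states=5 start=0 accept={0,2,4} delta: 0a->1 0b->2 1a->3 1b->3 2a->1 2b->4 3a->0 3b->3 4a->3 4b->0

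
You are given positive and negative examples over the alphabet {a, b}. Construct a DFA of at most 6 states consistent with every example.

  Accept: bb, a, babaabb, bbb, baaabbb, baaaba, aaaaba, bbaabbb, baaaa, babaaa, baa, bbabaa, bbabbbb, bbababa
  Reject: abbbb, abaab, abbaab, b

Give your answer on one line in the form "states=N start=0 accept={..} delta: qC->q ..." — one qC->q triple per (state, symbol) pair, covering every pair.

State merging on the prefix tree: take the shortest (then alphabetical) example prefix whose next move is undefined and point that move at state 0, else 1, else 2, ...; a target is out if some Accept/Reject pair would then sit in one state with the same input left (inseparable). If every existing state is out, open a new one.
a: 0a undefined. 0a->0: ok.
b: 0b undefined. 0b->0: no, bb/abbbb meet in 0. Open state 1: 0b->1.
ba: 1a undefined. 1a->0: ok.
bb: 1b undefined. 1b->0: no, bb/abbbb meet in 0. 1b->1: no, bb/abbbb meet in 1. Open state 2: 1b->2.
bba: 2a undefined. 2a->0: no, bbabbbb/abbbb meet in 2 with "bb" left. 2a->1: no, bbababa/abaab meet in 1. 2a->2: no, bbb/abbaab meet in 2 with "b" left. Open state 3: 2a->3.
bbb: 2b undefined. 2b->0: ok.
bbaa: 3a undefined. 3a->0: ok.
bbab: 3b undefined. 3b->0: ok.
All examples now run through 4 states with every (state, symbol) defined. Accept strings end in {0,2}, Reject strings end in {1}; accept={0,2}.

states=4 start=0 accept={0,2} delta: 0a->0 0b->1 1a->0 1b->2 2a->3 2b->0 3a->0 3b->0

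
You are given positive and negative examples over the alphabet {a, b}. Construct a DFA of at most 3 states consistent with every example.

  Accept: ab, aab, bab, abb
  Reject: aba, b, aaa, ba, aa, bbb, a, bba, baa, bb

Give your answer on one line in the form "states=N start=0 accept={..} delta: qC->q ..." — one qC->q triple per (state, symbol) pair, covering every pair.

Fold the examples into a partial DFA from state 0: repeatedly fix the first undefined (state, symbol) met by the shortest-then-alphabetical prefix, trying targets in increasing order and rejecting any under which an Accept and a Reject string meet in one state with the same remainder; add a state when all current targets are rejected. Accepting states are where Accept strings end.
a: 0a undefined. 0a->0: no, ab/b meet in 0 with "b" left. Open state 1: 0a->1.
b: 0b undefined. 0b->0: ok.
aa: 1a undefined. 1a->0: no, aab/b meet in 0. 1a->1: ok.
ab: 1b undefined. 1b->0: no, ab/b meet in 0. 1b->1: no, ab/aba meet in 1. Open state 2: 1b->2.
aba: 2a undefined. 2a->0: ok.
abb: 2b undefined. 2b->0: no, abb/aba meet in 0. 2b->1: no, abb/aaa meet in 1. 2b->2: ok.
All examples now run through 3 states with every (state, symbol) defined. Accept strings end in {2}, Reject strings end in {0,1}; accept={2}.

states=3 start=0 accept={2} delta: 0a->1 0b->0 1a->1 1b->2 2a->0 2b->2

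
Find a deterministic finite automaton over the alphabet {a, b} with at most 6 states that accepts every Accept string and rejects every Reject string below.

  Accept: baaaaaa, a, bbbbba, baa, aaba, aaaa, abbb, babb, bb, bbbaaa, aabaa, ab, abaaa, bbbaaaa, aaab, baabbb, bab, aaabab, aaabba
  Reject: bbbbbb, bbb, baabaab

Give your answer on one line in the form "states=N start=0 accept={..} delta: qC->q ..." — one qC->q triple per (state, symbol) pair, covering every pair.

Fold the examples into a partial DFA from state 0: repeatedly fix the first undefined (state, symbol) met by the shortest-then-alphabetical prefix, trying targets in increasing order and rejecting any under which an Accept and a Reject string meet in one state with the same remainder; add a state when all current targets are rejected. Accepting states are where Accept strings end.
a: 0a undefined. 0a->0: no, abbb/bbb meet in 0 with "bbb" left. Open state 1: 0a->1.
b: 0b undefined. 0b->0: no, bb/bbbbbb meet in 0. 0b->1: ok.
aa: 1a undefined. 1a->0: ok.
ab: 1b undefined. 1b->0: no, baaaaaa/bbb meet in 1. 1b->1: no, baaaaaa/bbbbbb meet in 1. Open state 2: 1b->2.
aba: 2a undefined. 2a->0: no, babb/baabaab meet in 2. 2a->1: no, baaaaaa/baabaab meet in 1. 2a->2: no, aaabab/bbb meet in 2 with "b" left. Open state 3: 2a->3.
abb: 2b undefined. 2b->0: no, aaba/bbbbbb meet in 0. 2b->1: no, baaaaaa/bbb meet in 1. 2b->2: no, abbb/bbbbbb meet in 2. 2b->3: ok.
abaa: 3a undefined. 3a->0: no, baaaaaa/baabaab meet in 1. 3a->1: no, babb/baabaab meet in 2. 3a->2: no, abaaa/bbb meet in 3. 3a->3: no, abbb/baabaab meet in 3 with "b" left. Open state 4: 3a->4.
abbb: 3b undefined. 3b->0: no, babb/bbbbbb meet in 2. 3b->1: no, bbbbba/bbbbbb meet in 3. 3b->2: no, abbb/bbbbbb meet in 2. 3b->3: no, abbb/bbbbbb meet in 3. 3b->4: ok.
abaaa: 4a undefined. 4a->0: ok.
bbbbb: 4b undefined. 4b->0: no, baaaaaa/bbbbbb meet in 1. 4b->1: no, baaaaaa/baabaab meet in 1. 4b->2: no, bbbbba/bbbbbb meet in 3. 4b->3: no, bbbbba/bbbbbb meet in 4. 4b->4: no, abbb/bbbbbb meet in 4. Open state 5: 4b->5.
bbbbba: 5a undefined. 5a->0: ok.
bbbbbb: 5b undefined. 5b->0: no, bbbbba/bbbbbb meet in 0. 5b->1: no, baaaaaa/bbbbbb meet in 1. 5b->2: no, babb/bbbbbb meet in 2. 5b->3: ok.
All examples now run through 6 states with every (state, symbol) defined. Accept strings end in {0,1,2,4}, Reject strings end in {3,5}; accept={0,1,2,4}.

states=6 start=0 accept={0,1,2,4} delta: 0a->1 0b->1 1a->0 1b->2 2a->3 2b->3 3a->4 3b->4 4a->0 4b->5 5a->0 5b->3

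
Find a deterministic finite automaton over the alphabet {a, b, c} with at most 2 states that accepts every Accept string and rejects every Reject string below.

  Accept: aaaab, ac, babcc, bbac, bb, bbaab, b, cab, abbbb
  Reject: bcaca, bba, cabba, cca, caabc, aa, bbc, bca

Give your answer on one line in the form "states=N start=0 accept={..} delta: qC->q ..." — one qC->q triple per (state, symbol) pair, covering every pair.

states=2 start=0 accept={1} delta: 0a->0 0b->1 0c->1 1a->0 1b->1 1c->0

Grow the machine one transition at a time. Run the examples from 0; the earliest place one falls off (shortest prefix, ties alphabetical) gets sent to the lowest-numbered state that keeps every Accept/Reject pair distinguishable — a pair clashes when both reach the same state with identical unread suffix — and to a fresh state only if none does.
a: 0a undefined. 0a->0: ok.
b: 0b undefined. 0b->0: no, aaaab/bba meet in 0. Open state 1: 0b->1.
c: 0c undefined. 0c->0: no, ac/cca meet in 0. 0c->1: ok.
ba: 1a undefined. 1a->0: ok.
bb: 1b undefined. 1b->0: no, aaaab/bbc meet in 1. 1b->1: ok.
bc: 1c undefined. 1c->0: ok.
All examples now run through 2 states with every (state, symbol) defined. Accept strings end in {1}, Reject strings end in {0}; accept={1}.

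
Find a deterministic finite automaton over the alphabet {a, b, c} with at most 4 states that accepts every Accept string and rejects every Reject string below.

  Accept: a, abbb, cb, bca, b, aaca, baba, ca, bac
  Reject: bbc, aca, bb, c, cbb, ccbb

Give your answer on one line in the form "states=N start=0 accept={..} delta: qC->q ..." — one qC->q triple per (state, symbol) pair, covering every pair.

State merging on the prefix tree: take the shortest (then alphabetical) example prefix whose next move is undefined and point that move at state 0, else 1, else 2, ...; a target is out if some Accept/Reject pair would then sit in one state with the same input left (inseparable). If every existing state is out, open a new one.
a: 0a undefined. 0a->0: no, aaca/aca meet in 0 with "ca" left. Open state 1: 0a->1.
b: 0b undefined. 0b->0: no, b/bb meet in 0. 0b->1: no, bca/aca meet in 1 with "ca" left. Open state 2: 0b->2.
c: 0c undefined. 0c->0: ok.
aa: 1a undefined. 1a->0: ok.
ab: 1b undefined. 1b->0: no, abbb/bb meet in 2 with "b" left. 1b->1: ok.
ac: 1c undefined. 1c->0: no, a/aca meet in 1. 1c->1: ok.
ba: 2a undefined. 2a->0: no, baba/aca meet in 0. 2a->1: no, baba/aca meet in 0. 2a->2: ok.
bb: 2b undefined. 2b->0: ok.
bc: 2c undefined. 2c->0: no, bac/bbc meet in 0. 2c->1: no, bca/bbc meet in 0. 2c->2: ok.
All examples now run through 3 states with every (state, symbol) defined. Accept strings end in {1,2}, Reject strings end in {0}; accept={1,2}.

states=3 start=0 accept={1,2} delta: 0a->1 0b->2 0c->0 1a->0 1b->1 1c->1 2a->2 2b->0 2c->2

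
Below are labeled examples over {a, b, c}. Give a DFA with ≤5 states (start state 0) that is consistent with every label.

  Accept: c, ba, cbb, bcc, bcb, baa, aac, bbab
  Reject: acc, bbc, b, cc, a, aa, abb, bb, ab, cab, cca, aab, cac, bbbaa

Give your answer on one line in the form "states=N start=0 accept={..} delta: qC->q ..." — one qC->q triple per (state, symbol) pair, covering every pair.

states=5 start=0 accept={2,4} delta: 0a->0 0b->1 0c->2 1a->2 1b->3 1c->4 2a->2 2b->3 2c->0 3a->3 3b->4 3c->0 4a->0 4b->2 4c->2

Grow the machine one transition at a time. Run the examples from 0; the earliest place one falls off (shortest prefix, ties alphabetical) gets sent to the lowest-numbered state that keeps every Accept/Reject pair distinguishable — a pair clashes when both reach the same state with identical unread suffix — and to a fresh state only if none does.
a: 0a undefined. 0a->0: ok.
b: 0b undefined. 0b->0: no, c/bbc meet in 0 with "c" left. Open state 1: 0b->1.
c: 0c undefined. 0c->0: no, c/acc meet in 0. 0c->1: no, c/b meet in 1. Open state 2: 0c->2.
ba: 1a undefined. 1a->0: no, ba/a meet in 0. 1a->1: no, ba/b meet in 1. 1a->2: ok.
bb: 1b undefined. 1b->0: no, c/bbc meet in 2. 1b->1: no, baa/bbbaa meet in 2 with "a" left. 1b->2: no, c/abb meet in 2. Open state 3: 1b->3.
bc: 1c undefined. 1c->0: no, bcb/b meet in 1. 1c->1: no, bcc/b meet in 1. 1c->2: no, bcc/acc meet in 2 with "c" left. 1c->3: no, bcc/bbc meet in 3 with "c" left. Open state 4: 1c->4.
ca: 2a undefined. 2a->0: no, c/cac meet in 2. 2a->1: no, baa/b meet in 1. 2a->2: ok.
cb: 2b undefined. 2b->0: no, cbb/b meet in 1. 2b->1: no, cbb/abb meet in 3. 2b->2: no, c/cab meet in 2. 2b->3: ok.
cc: 2c undefined. 2c->0: ok.
bba: 3a undefined. 3a->0: no, bbab/b meet in 1. 3a->1: no, bbab/abb meet in 3. 3a->2: no, bbab/abb meet in 3. 3a->3: ok.
bbb: 3b undefined. 3b->0: no, cbb/acc meet in 0. 3b->1: no, c/bbbaa meet in 2. 3b->2: no, c/bbbaa meet in 2. 3b->3: no, cbb/abb meet in 3. 3b->4: ok.
bbc: 3c undefined. 3c->0: ok.
bcb: 4b undefined. 4b->0: no, bcb/acc meet in 0. 4b->1: no, bcb/b meet in 1. 4b->2: ok.
bcc: 4c undefined. 4c->0: no, bcc/acc meet in 0. 4c->1: no, bcc/b meet in 1. 4c->2: ok.
bbba: 4a undefined. 4a->0: ok.
All examples now run through 5 states with every (state, symbol) defined. Accept strings end in {2,4}, Reject strings end in {0,1,3}; accept={2,4}.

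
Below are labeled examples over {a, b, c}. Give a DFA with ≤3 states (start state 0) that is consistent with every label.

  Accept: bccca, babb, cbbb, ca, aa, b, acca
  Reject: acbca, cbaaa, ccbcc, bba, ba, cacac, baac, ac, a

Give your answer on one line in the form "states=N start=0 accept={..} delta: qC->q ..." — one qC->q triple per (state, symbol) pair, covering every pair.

Fold the examples into a partial DFA from state 0: repeatedly fix the first undefined (state, symbol) met by the shortest-then-alphabetical prefix, trying targets in increasing order and rejecting any under which an Accept and a Reject string meet in one state with the same remainder; add a state when all current targets are rejected. Accepting states are where Accept strings end.
a: 0a undefined. 0a->0: no, aa/a meet in 0. Open state 1: 0a->1.
b: 0b undefined. 0b->0: ok.
c: 0c undefined. 0c->0: no, bccca/bba meet in 1. 0c->1: ok.
aa: 1a undefined. 1a->0: ok.
ac: 1c undefined. 1c->0: no, bccca/acbca meet in 0. 1c->1: ok.
cb: 1b undefined. 1b->0: no, bccca/acbca meet in 0. 1b->1: no, bccca/acbca meet in 0. Open state 2: 1b->2.
cba: 2a undefined. 2a->0: no, bccca/cbaaa meet in 0. 2a->1: ok.
cbb: 2b undefined. 2b->0: ok.
acbc: 2c undefined. 2c->0: ok.
All examples now run through 3 states with every (state, symbol) defined. Accept strings end in {0}, Reject strings end in {1}; accept={0}.

states=3 start=0 accept={0} delta: 0a->1 0b->0 0c->1 1a->0 1b->2 1c->1 2a->1 2b->0 2c->0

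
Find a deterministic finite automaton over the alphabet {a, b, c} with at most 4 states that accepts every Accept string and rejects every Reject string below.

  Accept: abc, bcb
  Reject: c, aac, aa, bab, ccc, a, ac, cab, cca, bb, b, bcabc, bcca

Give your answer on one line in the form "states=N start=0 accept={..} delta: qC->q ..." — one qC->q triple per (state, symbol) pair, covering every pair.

states=3 start=0 accept={2} delta: 0a->0 0b->1 0c->0 1a->0 1b->0 1c->2 2a->1 2b->2 2c->0

Fold the examples into a partial DFA from state 0: repeatedly fix the first undefined (state, symbol) met by the shortest-then-alphabetical prefix, trying targets in increasing order and rejecting any under which an Accept and a Reject string meet in one state with the same remainder; add a state when all current targets are rejected. Accepting states are where Accept strings end.
a: 0a undefined. 0a->0: ok.
b: 0b undefined. 0b->0: no, abc/c meet in 0 with "c" left. Open state 1: 0b->1.
c: 0c undefined. 0c->0: ok.
ba: 1a undefined. 1a->0: ok.
bb: 1b undefined. 1b->0: ok.
bc: 1c undefined. 1c->0: no, abc/c meet in 0. 1c->1: no, abc/bab meet in 1. Open state 2: 1c->2.
bca: 2a undefined. 2a->0: no, abc/bcabc meet in 2. 2a->1: ok.
bcb: 2b undefined. 2b->0: no, bcb/c meet in 0. 2b->1: no, bcb/bab meet in 1. 2b->2: ok.
bcc: 2c undefined. 2c->0: ok.
All examples now run through 3 states with every (state, symbol) defined. Accept strings end in {2}, Reject strings end in {0,1}; accept={2}.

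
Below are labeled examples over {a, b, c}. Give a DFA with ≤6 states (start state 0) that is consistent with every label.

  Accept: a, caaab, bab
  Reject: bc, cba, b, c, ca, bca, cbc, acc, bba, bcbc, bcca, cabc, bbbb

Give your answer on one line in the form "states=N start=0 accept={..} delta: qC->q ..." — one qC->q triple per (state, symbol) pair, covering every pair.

State merging on the prefix tree: take the shortest (then alphabetical) example prefix whose next move is undefined and point that move at state 0, else 1, else 2, ...; a target is out if some Accept/Reject pair would then sit in one state with the same input left (inseparable). If every existing state is out, open a new one.
a: 0a undefined. 0a->0: ok.
b: 0b undefined. 0b->0: no, a/b meet in 0. Open state 1: 0b->1.
c: 0c undefined. 0c->0: no, a/c meet in 0. 0c->1: ok.
ba: 1a undefined. 1a->0: no, a/ca meet in 0. 1a->1: ok.
bb: 1b undefined. 1b->0: no, a/cba meet in 0. 1b->1: no, caaab/cba meet in 1. Open state 2: 1b->2.
bc: 1c undefined. 1c->0: no, a/bc meet in 0. 1c->1: ok.
bba: 2a undefined. 2a->0: no, a/cba meet in 0. 2a->1: ok.
bbb: 2b undefined. 2b->0: ok.
cbc: 2c undefined. 2c->0: no, a/cbc meet in 0. 2c->1: ok.
All examples now run through 3 states with every (state, symbol) defined. Accept strings end in {0,2}, Reject strings end in {1}; accept={0,2}.

states=3 start=0 accept={0,2} delta: 0a->0 0b->1 0c->1 1a->1 1b->2 1c->1 2a->1 2b->0 2c->1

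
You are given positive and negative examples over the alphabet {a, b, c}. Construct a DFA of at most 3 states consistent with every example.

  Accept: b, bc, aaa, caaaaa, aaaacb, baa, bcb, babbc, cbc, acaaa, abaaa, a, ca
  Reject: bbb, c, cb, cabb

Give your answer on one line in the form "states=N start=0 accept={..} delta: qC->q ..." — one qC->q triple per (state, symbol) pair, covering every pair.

State merging on the prefix tree: take the shortest (then alphabetical) example prefix whose next move is undefined and point that move at state 0, else 1, else 2, ...; a target is out if some Accept/Reject pair would then sit in one state with the same input left (inseparable). If every existing state is out, open a new one.
a: 0a undefined. 0a->0: no, aaaacb/cb meet in 0 with "cb" left. Open state 1: 0a->1.
b: 0b undefined. 0b->0: no, b/bbb meet in 0. 0b->1: ok.
c: 0c undefined. 0c->0: no, b/cb meet in 1. 0c->1: no, b/c meet in 1. Open state 2: 0c->2.
aa: 1a undefined. 1a->0: no, aaaacb/cb meet in 2 with "b" left. 1a->1: ok.
ab: 1b undefined. 1b->0: no, b/bbb meet in 1. 1b->1: no, b/bbb meet in 1. 1b->2: ok.
ac: 1c undefined. 1c->0: ok.
ca: 2a undefined. 2a->0: ok.
cb: 2b undefined. 2b->0: no, bc/bbb meet in 0. 2b->1: no, b/bbb meet in 1. 2b->2: ok.
cbc: 2c undefined. 2c->0: ok.
All examples now run through 3 states with every (state, symbol) defined. Accept strings end in {0,1}, Reject strings end in {2}; accept={0,1}.

states=3 start=0 accept={0,1} delta: 0a->1 0b->1 0c->2 1a->1 1b->2 1c->0 2a->0 2b->2 2c->0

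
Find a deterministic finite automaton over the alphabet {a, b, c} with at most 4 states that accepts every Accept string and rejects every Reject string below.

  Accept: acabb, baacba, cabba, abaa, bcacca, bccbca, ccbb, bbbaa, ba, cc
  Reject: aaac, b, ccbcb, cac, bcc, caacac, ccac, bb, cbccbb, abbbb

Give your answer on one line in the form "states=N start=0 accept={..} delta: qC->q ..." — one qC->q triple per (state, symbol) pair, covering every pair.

states=3 start=0 accept={0,2} delta: 0a->0 0b->1 0c->1 1a->2 1b->1 1c->2 2a->0 2b->2 2c->1

Fold the examples into a partial DFA from state 0: repeatedly fix the first undefined (state, symbol) met by the shortest-then-alphabetical prefix, trying targets in increasing order and rejecting any under which an Accept and a Reject string meet in one state with the same remainder; add a state when all current targets are rejected. Accepting states are where Accept strings end.
a: 0a undefined. 0a->0: ok.
b: 0b undefined. 0b->0: no, abaa/b meet in 0. Open state 1: 0b->1.
c: 0c undefined. 0c->0: no, acabb/bb meet in 1 with "b" left. 0c->1: ok.
ba: 1a undefined. 1a->0: no, acabb/bb meet in 1 with "b" left. 1a->1: no, abaa/aaac meet in 1. Open state 2: 1a->2.
bb: 1b undefined. 1b->0: no, ccbb/cbccbb meet in 1 with "cbb" left. 1b->1: ok.
bc: 1c undefined. 1c->0: no, ccbb/aaac meet in 1. 1c->1: no, ccbb/aaac meet in 1. 1c->2: ok.
baa: 2a undefined. 2a->0: ok.
bcc: 2c undefined. 2c->0: no, abaa/cac meet in 0. 2c->1: ok.
cab: 2b undefined. 2b->0: no, acabb/aaac meet in 1. 2b->1: no, acabb/aaac meet in 1. 2b->2: ok.
All examples now run through 3 states with every (state, symbol) defined. Accept strings end in {0,2}, Reject strings end in {1}; accept={0,2}.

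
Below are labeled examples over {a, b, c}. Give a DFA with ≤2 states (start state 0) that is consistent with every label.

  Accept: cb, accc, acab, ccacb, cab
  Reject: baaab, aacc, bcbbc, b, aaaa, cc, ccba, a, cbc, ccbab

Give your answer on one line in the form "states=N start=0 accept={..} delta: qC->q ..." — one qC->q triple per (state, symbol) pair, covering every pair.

Grow the machine one transition at a time. Run the examples from 0; the earliest place one falls off (shortest prefix, ties alphabetical) gets sent to the lowest-numbered state that keeps every Accept/Reject pair distinguishable — a pair clashes when both reach the same state with identical unread suffix — and to a fresh state only if none does.
a: 0a undefined. 0a->0: ok.
b: 0b undefined. 0b->0: ok.
c: 0c undefined. 0c->0: no, cb/baaab meet in 0. Open state 1: 0c->1.
ca: 1a undefined. 1a->0: no, acab/baaab meet in 0. 1a->1: ok.
cb: 1b undefined. 1b->0: no, cb/baaab meet in 0. 1b->1: ok.
cc: 1c undefined. 1c->0: ok.
All examples now run through 2 states with every (state, symbol) defined. Accept strings end in {1}, Reject strings end in {0}; accept={1}.

states=2 start=0 accept={1} delta: 0a->0 0b->0 0c->1 1a->1 1b->1 1c->0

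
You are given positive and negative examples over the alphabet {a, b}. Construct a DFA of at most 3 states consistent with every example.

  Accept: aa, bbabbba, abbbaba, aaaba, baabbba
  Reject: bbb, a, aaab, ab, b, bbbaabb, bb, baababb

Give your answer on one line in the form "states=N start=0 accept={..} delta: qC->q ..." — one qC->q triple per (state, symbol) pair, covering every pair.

Grow the machine one transition at a time. Run the examples from 0; the earliest place one falls off (shortest prefix, ties alphabetical) gets sent to the lowest-numbered state that keeps every Accept/Reject pair distinguishable — a pair clashes when both reach the same state with identical unread suffix — and to a fresh state only if none does.
a: 0a undefined. 0a->0: no, aa/a meet in 0. Open state 1: 0a->1.
b: 0b undefined. 0b->0: ok.
aa: 1a undefined. 1a->0: no, aa/bbb meet in 0. 1a->1: no, aa/a meet in 1. Open state 2: 1a->2.
ab: 1b undefined. 1b->0: no, bbabbba/a meet in 1. 1b->1: ok.
aaa: 2a undefined. 2a->0: no, aaaba/a meet in 1. 2a->1: ok.
baab: 2b undefined. 2b->0: no, abbbaba/a meet in 1. 2b->1: ok.
All examples now run through 3 states with every (state, symbol) defined. Accept strings end in {2}, Reject strings end in {0,1}; accept={2}.

states=3 start=0 accept={2} delta: 0a->1 0b->0 1a->2 1b->1 2a->1 2b->1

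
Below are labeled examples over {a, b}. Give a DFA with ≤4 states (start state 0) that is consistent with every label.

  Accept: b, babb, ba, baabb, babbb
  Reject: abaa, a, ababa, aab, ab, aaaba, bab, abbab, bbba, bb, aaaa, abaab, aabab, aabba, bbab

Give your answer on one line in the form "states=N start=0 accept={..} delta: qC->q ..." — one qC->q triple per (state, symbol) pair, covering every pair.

Fold the examples into a partial DFA from state 0: repeatedly fix the first undefined (state, symbol) met by the shortest-then-alphabetical prefix, trying targets in increasing order and rejecting any under which an Accept and a Reject string meet in one state with the same remainder; add a state when all current targets are rejected. Accepting states are where Accept strings end.
a: 0a undefined. 0a->0: no, b/aab meet in 0 with "b" left. Open state 1: 0a->1.
b: 0b undefined. 0b->0: no, b/bb meet in 0. 0b->1: no, b/a meet in 1. Open state 2: 0b->2.
aa: 1a undefined. 1a->0: no, b/aab meet in 2. 1a->1: ok.
ab: 1b undefined. 1b->0: no, ba/aabba meet in 2 with "a" left. 1b->1: ok.
ba: 2a undefined. 2a->0: no, b/bab meet in 2. 2a->1: no, babb/abaa meet in 1. 2a->2: ok.
bb: 2b undefined. 2b->0: no, b/bbba meet in 2. 2b->1: no, babb/abaa meet in 1. 2b->2: no, b/bab meet in 2. Open state 3: 2b->3.
bba: 3a undefined. 3a->0: no, b/bbab meet in 2. 3a->1: ok.
bbb: 3b undefined. 3b->0: ok.
All examples now run through 4 states with every (state, symbol) defined. Accept strings end in {0,2}, Reject strings end in {1,3}; accept={0,2}.

states=4 start=0 accept={0,2} delta: 0a->1 0b->2 1a->1 1b->1 2a->2 2b->3 3a->1 3b->0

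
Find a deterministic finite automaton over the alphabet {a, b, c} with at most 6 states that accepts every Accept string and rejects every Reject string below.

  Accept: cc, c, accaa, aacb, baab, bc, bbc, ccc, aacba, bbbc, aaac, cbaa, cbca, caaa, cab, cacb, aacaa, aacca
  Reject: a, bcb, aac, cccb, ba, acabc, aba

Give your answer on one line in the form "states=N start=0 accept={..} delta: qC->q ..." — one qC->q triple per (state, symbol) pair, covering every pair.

Fold the examples into a partial DFA from state 0: repeatedly fix the first undefined (state, symbol) met by the shortest-then-alphabetical prefix, trying targets in increasing order and rejecting any under which an Accept and a Reject string meet in one state with the same remainder; add a state when all current targets are rejected. Accepting states are where Accept strings end.
a: 0a undefined. 0a->0: no, c/aac meet in 0 with "c" left. Open state 1: 0a->1.
b: 0b undefined. 0b->0: ok.
c: 0c undefined. 0c->0: no, cc/bcb meet in 0. 0c->1: no, c/a meet in 1. Open state 2: 0c->2.
aa: 1a undefined. 1a->0: no, c/aac meet in 2. 1a->1: no, aaac/aac meet in 1 with "c" left. 1a->2: no, cc/aac meet in 2 with "c" left. Open state 3: 1a->3.
ab: 1b undefined. 1b->0: ok.
ac: 1c undefined. 1c->0: no, c/acabc meet in 2. 1c->1: ok.
ca: 2a undefined. 2a->0: no, cacb/bcb meet in 2 with "b" left. 2a->1: ok.
cb: 2b undefined. 2b->0: no, cbca/a meet in 1. 2b->1: ok.
cc: 2c undefined. 2c->0: ok.
aaa: 3a undefined. 3a->0: ok.
aac: 3c undefined. 3c->0: no, cc/aac meet in 0. 3c->1: no, aacba/a meet in 1. 3c->2: no, c/aac meet in 2. 3c->3: no, cbca/aac meet in 3. Open state 4: 3c->4.
aaca: 4a undefined. 4a->0: no, aacaa/a meet in 1. 4a->1: ok.
aacb: 4b undefined. 4b->0: no, aacba/a meet in 1. 4b->1: no, aacb/a meet in 1. 4b->2: no, aacba/a meet in 1. 4b->3: ok.
aacc: 4c undefined. 4c->0: no, aacca/a meet in 1. 4c->1: ok.
acab: 3b undefined. 3b->0: no, c/acabc meet in 2. 3b->1: no, baab/a meet in 1. 3b->2: no, cc/acabc meet in 0. 3b->3: ok.
All examples now run through 5 states with every (state, symbol) defined. Accept strings end in {0,2,3}, Reject strings end in {1,4}; accept={0,2,3}.

states=5 start=0 accept={0,2,3} delta: 0a->1 0b->0 0c->2 1a->3 1b->0 1c->1 2a->1 2b->1 2c->0 3a->0 3b->3 3c->4 4a->1 4b->3 4c->1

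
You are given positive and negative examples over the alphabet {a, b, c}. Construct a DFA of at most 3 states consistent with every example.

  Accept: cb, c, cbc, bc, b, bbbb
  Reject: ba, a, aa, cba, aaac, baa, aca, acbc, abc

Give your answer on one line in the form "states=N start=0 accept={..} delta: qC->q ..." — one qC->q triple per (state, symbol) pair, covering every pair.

states=2 start=0 accept={0} delta: 0a->1 0b->0 0c->0 1a->1 1b->1 1c->1

Grow the machine one transition at a time. Run the examples from 0; the earliest place one falls off (shortest prefix, ties alphabetical) gets sent to the lowest-numbered state that keeps every Accept/Reject pair distinguishable — a pair clashes when both reach the same state with identical unread suffix — and to a fresh state only if none does.
a: 0a undefined. 0a->0: no, c/aaac meet in 0 with "c" left. Open state 1: 0a->1.
b: 0b undefined. 0b->0: ok.
c: 0c undefined. 0c->0: ok.
aa: 1a undefined. 1a->0: no, cb/aa meet in 0. 1a->1: ok.
ab: 1b undefined. 1b->0: no, cb/abc meet in 0. 1b->1: ok.
ac: 1c undefined. 1c->0: no, cb/aaac meet in 0. 1c->1: ok.
All examples now run through 2 states with every (state, symbol) defined. Accept strings end in {0}, Reject strings end in {1}; accept={0}.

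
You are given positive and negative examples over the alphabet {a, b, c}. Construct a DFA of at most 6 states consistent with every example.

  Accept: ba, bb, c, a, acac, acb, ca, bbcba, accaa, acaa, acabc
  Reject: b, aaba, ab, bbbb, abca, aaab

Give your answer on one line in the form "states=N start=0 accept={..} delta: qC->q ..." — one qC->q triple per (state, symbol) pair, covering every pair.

states=4 start=0 accept={0,1} delta: 0a->1 0b->2 0c->0 1a->1 1b->3 1c->2 2a->0 2b->1 2c->0 3a->2 3b->2 3c->3

Grow the machine one transition at a time. Run the examples from 0; the earliest place one falls off (shortest prefix, ties alphabetical) gets sent to the lowest-numbered state that keeps every Accept/Reject pair distinguishable — a pair clashes when both reach the same state with identical unread suffix — and to a fresh state only if none does.
a: 0a undefined. 0a->0: no, ba/aaba meet in 0 with "ba" left. Open state 1: 0a->1.
b: 0b undefined. 0b->0: no, bb/b meet in 0. 0b->1: no, bb/ab meet in 1 with "b" left. Open state 2: 0b->2.
c: 0c undefined. 0c->0: ok.
aa: 1a undefined. 1a->0: no, ba/aaba meet in 2 with "a" left. 1a->1: ok.
ab: 1b undefined. 1b->0: no, c/ab meet in 0. 1b->1: no, a/aaba meet in 1. 1b->2: no, ba/aaba meet in 2 with "a" left. Open state 3: 1b->3.
ac: 1c undefined. 1c->0: no, acb/b meet in 2. 1c->1: no, acb/ab meet in 3. 1c->2: ok.
ba: 2a undefined. 2a->0: ok.
bb: 2b undefined. 2b->0: no, ba/bbbb meet in 0. 2b->1: ok.
abc: 3c undefined. 3c->0: no, bb/abca meet in 1. 3c->1: no, bb/abca meet in 1. 3c->2: no, ba/abca meet in 0. 3c->3: ok.
acc: 2c undefined. 2c->0: ok.
aaba: 3a undefined. 3a->0: no, ba/aaba meet in 0. 3a->1: no, bb/aaba meet in 1. 3a->2: ok.
bbbb: 3b undefined. 3b->0: no, ba/bbbb meet in 0. 3b->1: no, bb/bbbb meet in 1. 3b->2: ok.
All examples now run through 4 states with every (state, symbol) defined. Accept strings end in {0,1}, Reject strings end in {2,3}; accept={0,1}.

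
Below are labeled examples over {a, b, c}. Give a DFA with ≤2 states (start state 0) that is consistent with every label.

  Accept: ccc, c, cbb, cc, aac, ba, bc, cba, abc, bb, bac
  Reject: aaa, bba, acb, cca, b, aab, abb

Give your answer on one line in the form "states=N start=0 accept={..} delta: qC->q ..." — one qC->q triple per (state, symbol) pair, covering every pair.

states=2 start=0 accept={0} delta: 0a->1 0b->1 0c->0 1a->0 1b->0 1c->0

Fold the examples into a partial DFA from state 0: repeatedly fix the first undefined (state, symbol) met by the shortest-then-alphabetical prefix, trying targets in increasing order and rejecting any under which an Accept and a Reject string meet in one state with the same remainder; add a state when all current targets are rejected. Accepting states are where Accept strings end.
a: 0a undefined. 0a->0: no, bb/abb meet in 0 with "bb" left. Open state 1: 0a->1.
b: 0b undefined. 0b->0: no, ba/bba meet in 1. 0b->1: ok.
c: 0c undefined. 0c->0: ok.
aa: 1a undefined. 1a->0: ok.
ab: 1b undefined. 1b->0: ok.
ac: 1c undefined. 1c->0: ok.
All examples now run through 2 states with every (state, symbol) defined. Accept strings end in {0}, Reject strings end in {1}; accept={0}.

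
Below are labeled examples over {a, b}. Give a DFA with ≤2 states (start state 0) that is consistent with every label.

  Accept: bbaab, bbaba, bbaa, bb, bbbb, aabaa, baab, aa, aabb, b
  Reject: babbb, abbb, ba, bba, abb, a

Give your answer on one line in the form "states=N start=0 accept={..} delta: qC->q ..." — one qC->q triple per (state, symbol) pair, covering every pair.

states=2 start=0 accept={0} delta: 0a->1 0b->0 1a->0 1b->1

Fold the examples into a partial DFA from state 0: repeatedly fix the first undefined (state, symbol) met by the shortest-then-alphabetical prefix, trying targets in increasing order and rejecting any under which an Accept and a Reject string meet in one state with the same remainder; add a state when all current targets are rejected. Accepting states are where Accept strings end.
a: 0a undefined. 0a->0: no, bb/abb meet in 0 with "bb" left. Open state 1: 0a->1.
b: 0b undefined. 0b->0: ok.
aa: 1a undefined. 1a->0: ok.
ab: 1b undefined. 1b->0: no, bbaab/babbb meet in 0. 1b->1: ok.
All examples now run through 2 states with every (state, symbol) defined. Accept strings end in {0}, Reject strings end in {1}; accept={0}.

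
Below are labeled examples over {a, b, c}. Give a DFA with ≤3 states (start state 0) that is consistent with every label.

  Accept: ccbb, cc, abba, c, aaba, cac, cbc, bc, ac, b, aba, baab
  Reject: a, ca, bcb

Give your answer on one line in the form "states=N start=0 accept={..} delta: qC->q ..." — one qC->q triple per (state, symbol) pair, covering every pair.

states=3 start=0 accept={1,2} delta: 0a->0 0b->1 0c->2 1a->1 1b->1 1c->2 2a->0 2b->0 2c->1

Grow the machine one transition at a time. Run the examples from 0; the earliest place one falls off (shortest prefix, ties alphabetical) gets sent to the lowest-numbered state that keeps every Accept/Reject pair distinguishable — a pair clashes when both reach the same state with identical unread suffix — and to a fresh state only if none does.
a: 0a undefined. 0a->0: ok.
b: 0b undefined. 0b->0: no, abba/a meet in 0. Open state 1: 0b->1.
c: 0c undefined. 0c->0: no, cc/a meet in 0. 0c->1: no, aaba/ca meet in 1 with "a" left. Open state 2: 0c->2.
ba: 1a undefined. 1a->0: no, aaba/a meet in 0. 1a->1: ok.
bc: 1c undefined. 1c->0: no, aaba/bcb meet in 1. 1c->1: no, baab/bcb meet in 1 with "b" left. 1c->2: ok.
ca: 2a undefined. 2a->0: ok.
cb: 2b undefined. 2b->0: ok.
cc: 2c undefined. 2c->0: no, cc/a meet in 0. 2c->1: ok.
abb: 1b undefined. 1b->0: no, abba/a meet in 0. 1b->1: ok.
All examples now run through 3 states with every (state, symbol) defined. Accept strings end in {1,2}, Reject strings end in {0}; accept={1,2}.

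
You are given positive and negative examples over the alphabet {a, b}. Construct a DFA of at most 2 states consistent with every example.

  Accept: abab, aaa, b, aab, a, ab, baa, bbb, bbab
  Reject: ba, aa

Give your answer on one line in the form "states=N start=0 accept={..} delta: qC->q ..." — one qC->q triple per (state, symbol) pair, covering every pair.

Fold the examples into a partial DFA from state 0: repeatedly fix the first undefined (state, symbol) met by the shortest-then-alphabetical prefix, trying targets in increasing order and rejecting any under which an Accept and a Reject string meet in one state with the same remainder; add a state when all current targets are rejected. Accepting states are where Accept strings end.
a: 0a undefined. 0a->0: no, aaa/aa meet in 0. Open state 1: 0a->1.
b: 0b undefined. 0b->0: no, a/ba meet in 1. 0b->1: ok.
aa: 1a undefined. 1a->0: ok.
ab: 1b undefined. 1b->0: no, abab/ba meet in 0. 1b->1: ok.
All examples now run through 2 states with every (state, symbol) defined. Accept strings end in {1}, Reject strings end in {0}; accept={1}.

states=2 start=0 accept={1} delta: 0a->1 0b->1 1a->0 1b->1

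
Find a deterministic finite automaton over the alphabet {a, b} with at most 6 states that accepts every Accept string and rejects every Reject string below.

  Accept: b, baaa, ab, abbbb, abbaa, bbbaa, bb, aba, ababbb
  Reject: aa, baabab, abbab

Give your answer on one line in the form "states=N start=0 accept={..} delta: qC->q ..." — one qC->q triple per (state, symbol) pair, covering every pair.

states=4 start=0 accept={1,2} delta: 0a->0 0b->1 1a->1 1b->2 2a->3 2b->1 3a->1 3b->0

State merging on the prefix tree: take the shortest (then alphabetical) example prefix whose next move is undefined and point that move at state 0, else 1, else 2, ...; a target is out if some Accept/Reject pair would then sit in one state with the same input left (inseparable). If every existing state is out, open a new one.
a: 0a undefined. 0a->0: ok.
b: 0b undefined. 0b->0: no, b/aa meet in 0. Open state 1: 0b->1.
ba: 1a undefined. 1a->0: no, b/baabab meet in 1. 1a->1: ok.
bb: 1b undefined. 1b->0: no, b/baabab meet in 1. 1b->1: no, b/baabab meet in 1. Open state 2: 1b->2.
bbb: 2b undefined. 2b->0: no, bbbaa/aa meet in 0. 2b->1: ok.
abba: 2a undefined. 2a->0: no, b/baabab meet in 1. 2a->1: no, abbbb/baabab meet in 2. 2a->2: no, b/baabab meet in 1. Open state 3: 2a->3.
abbaa: 3a undefined. 3a->0: no, abbaa/aa meet in 0. 3a->1: ok.
abbab: 3b undefined. 3b->0: ok.
All examples now run through 4 states with every (state, symbol) defined. Accept strings end in {1,2}, Reject strings end in {0}; accept={1,2}.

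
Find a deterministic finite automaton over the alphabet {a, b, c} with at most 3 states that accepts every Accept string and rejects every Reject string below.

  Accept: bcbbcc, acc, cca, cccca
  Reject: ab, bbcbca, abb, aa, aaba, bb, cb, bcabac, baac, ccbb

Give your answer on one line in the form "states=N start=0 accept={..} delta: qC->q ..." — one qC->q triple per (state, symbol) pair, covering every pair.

State merging on the prefix tree: take the shortest (then alphabetical) example prefix whose next move is undefined and point that move at state 0, else 1, else 2, ...; a target is out if some Accept/Reject pair would then sit in one state with the same input left (inseparable). If every existing state is out, open a new one.
a: 0a undefined. 0a->0: ok.
b: 0b undefined. 0b->0: ok.
c: 0c undefined. 0c->0: no, bcbbcc/ab meet in 0. Open state 1: 0c->1.
cb: 1b undefined. 1b->0: ok.
cc: 1c undefined. 1c->0: no, bcbbcc/ab meet in 0. 1c->1: no, bcbbcc/baac meet in 1. Open state 2: 1c->2.
bca: 1a undefined. 1a->0: ok.
cca: 2a undefined. 2a->0: no, cca/ab meet in 0. 2a->1: no, cca/bcabac meet in 1. 2a->2: ok.
ccb: 2b undefined. 2b->0: ok.
ccc: 2c undefined. 2c->0: no, cccca/ab meet in 0. 2c->1: ok.
All examples now run through 3 states with every (state, symbol) defined. Accept strings end in {2}, Reject strings end in {0,1}; accept={2}.

states=3 start=0 accept={2} delta: 0a->0 0b->0 0c->1 1a->0 1b->0 1c->2 2a->2 2b->0 2c->1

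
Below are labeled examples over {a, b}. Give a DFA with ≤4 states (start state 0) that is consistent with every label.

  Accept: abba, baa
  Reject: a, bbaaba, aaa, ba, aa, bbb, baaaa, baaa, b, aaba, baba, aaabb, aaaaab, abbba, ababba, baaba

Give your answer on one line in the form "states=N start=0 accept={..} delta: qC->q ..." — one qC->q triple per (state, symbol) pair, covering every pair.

states=4 start=0 accept={3} delta: 0a->0 0b->1 1a->2 1b->2 2a->3 2b->0 3a->0 3b->0

Fold the examples into a partial DFA from state 0: repeatedly fix the first undefined (state, symbol) met by the shortest-then-alphabetical prefix, trying targets in increasing order and rejecting any under which an Accept and a Reject string meet in one state with the same remainder; add a state when all current targets are rejected. Accepting states are where Accept strings end.
a: 0a undefined. 0a->0: ok.
b: 0b undefined. 0b->0: no, abba/a meet in 0. Open state 1: 0b->1.
ba: 1a undefined. 1a->0: no, abba/ababba meet in 1 with "ba" left. 1a->1: no, abba/baba meet in 1 with "ba" left. Open state 2: 1a->2.
bb: 1b undefined. 1b->0: no, abba/a meet in 0. 1b->1: no, abba/ba meet in 2. 1b->2: ok.
baa: 2a undefined. 2a->0: no, abba/a meet in 0. 2a->1: no, abba/baaaa meet in 1. 2a->2: no, abba/ba meet in 2. Open state 3: 2a->3.
bab: 2b undefined. 2b->0: ok.
baaa: 3a undefined. 3a->0: ok.
baab: 3b undefined. 3b->0: ok.
All examples now run through 4 states with every (state, symbol) defined. Accept strings end in {3}, Reject strings end in {0,1,2}; accept={3}.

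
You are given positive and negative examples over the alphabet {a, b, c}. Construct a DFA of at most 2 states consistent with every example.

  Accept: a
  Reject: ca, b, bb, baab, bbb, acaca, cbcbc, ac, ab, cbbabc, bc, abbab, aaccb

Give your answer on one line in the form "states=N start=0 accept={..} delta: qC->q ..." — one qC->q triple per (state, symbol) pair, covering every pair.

states=2 start=0 accept={0} delta: 0a->0 0b->1 0c->1 1a->1 1b->1 1c->1

Fold the examples into a partial DFA from state 0: repeatedly fix the first undefined (state, symbol) met by the shortest-then-alphabetical prefix, trying targets in increasing order and rejecting any under which an Accept and a Reject string meet in one state with the same remainder; add a state when all current targets are rejected. Accepting states are where Accept strings end.
a: 0a undefined. 0a->0: ok.
b: 0b undefined. 0b->0: no, a/b meet in 0. Open state 1: 0b->1.
c: 0c undefined. 0c->0: no, a/ca meet in 0. 0c->1: ok.
ba: 1a undefined. 1a->0: no, a/ca meet in 0. 1a->1: ok.
bb: 1b undefined. 1b->0: no, a/bb meet in 0. 1b->1: ok.
bc: 1c undefined. 1c->0: no, a/acaca meet in 0. 1c->1: ok.
All examples now run through 2 states with every (state, symbol) defined. Accept strings end in {0}, Reject strings end in {1}; accept={0}.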